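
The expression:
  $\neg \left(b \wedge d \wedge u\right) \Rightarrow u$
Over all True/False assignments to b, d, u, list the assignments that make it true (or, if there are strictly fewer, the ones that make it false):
is true only for:
  b=False, d=False, u=True;
  b=False, d=True, u=True;
  b=True, d=False, u=True;
  b=True, d=True, u=True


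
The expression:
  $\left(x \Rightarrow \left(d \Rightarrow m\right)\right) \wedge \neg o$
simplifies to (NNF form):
$\neg o \wedge \left(m \vee \neg d \vee \neg x\right)$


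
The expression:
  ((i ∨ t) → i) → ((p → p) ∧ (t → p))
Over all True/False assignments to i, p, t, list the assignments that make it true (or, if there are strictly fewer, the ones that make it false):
is false only for:
  i=True, p=False, t=True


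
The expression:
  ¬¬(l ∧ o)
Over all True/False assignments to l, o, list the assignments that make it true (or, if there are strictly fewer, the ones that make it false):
is true only for:
  l=True, o=True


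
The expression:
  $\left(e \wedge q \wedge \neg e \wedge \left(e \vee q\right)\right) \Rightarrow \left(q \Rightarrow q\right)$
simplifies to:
$\text{True}$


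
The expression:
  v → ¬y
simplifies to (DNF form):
¬v ∨ ¬y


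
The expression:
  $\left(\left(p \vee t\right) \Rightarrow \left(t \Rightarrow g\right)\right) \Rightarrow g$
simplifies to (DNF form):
$g \vee t$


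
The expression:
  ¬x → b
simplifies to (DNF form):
b ∨ x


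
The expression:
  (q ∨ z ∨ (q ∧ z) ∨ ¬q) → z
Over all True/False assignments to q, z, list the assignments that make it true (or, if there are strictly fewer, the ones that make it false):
is true only for:
  q=False, z=True;
  q=True, z=True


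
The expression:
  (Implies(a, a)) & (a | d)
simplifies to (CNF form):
a | d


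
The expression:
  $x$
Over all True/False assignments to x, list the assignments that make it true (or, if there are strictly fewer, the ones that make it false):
is true only for:
  x=True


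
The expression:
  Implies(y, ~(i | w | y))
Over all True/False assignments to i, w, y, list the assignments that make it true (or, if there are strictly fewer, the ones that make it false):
is true only for:
  i=False, w=False, y=False;
  i=False, w=True, y=False;
  i=True, w=False, y=False;
  i=True, w=True, y=False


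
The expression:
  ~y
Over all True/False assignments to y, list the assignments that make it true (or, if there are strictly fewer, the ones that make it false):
is true only for:
  y=False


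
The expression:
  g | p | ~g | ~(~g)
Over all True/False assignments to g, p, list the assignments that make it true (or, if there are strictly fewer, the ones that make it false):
is always true.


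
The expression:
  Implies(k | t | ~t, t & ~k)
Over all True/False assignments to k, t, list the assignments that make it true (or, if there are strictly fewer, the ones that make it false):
is true only for:
  k=False, t=True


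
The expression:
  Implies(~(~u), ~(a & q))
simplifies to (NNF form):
~a | ~q | ~u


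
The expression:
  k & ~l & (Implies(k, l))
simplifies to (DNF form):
False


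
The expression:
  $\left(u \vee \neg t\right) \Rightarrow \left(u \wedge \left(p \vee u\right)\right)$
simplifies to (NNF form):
$t \vee u$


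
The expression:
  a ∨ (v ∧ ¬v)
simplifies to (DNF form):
a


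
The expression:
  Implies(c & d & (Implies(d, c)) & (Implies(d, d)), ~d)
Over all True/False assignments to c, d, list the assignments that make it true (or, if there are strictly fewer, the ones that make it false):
is false only for:
  c=True, d=True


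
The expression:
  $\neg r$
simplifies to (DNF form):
$\neg r$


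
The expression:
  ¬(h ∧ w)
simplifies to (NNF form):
¬h ∨ ¬w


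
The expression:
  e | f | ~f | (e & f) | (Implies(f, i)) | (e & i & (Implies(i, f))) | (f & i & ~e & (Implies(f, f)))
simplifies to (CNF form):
True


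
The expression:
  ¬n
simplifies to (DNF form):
¬n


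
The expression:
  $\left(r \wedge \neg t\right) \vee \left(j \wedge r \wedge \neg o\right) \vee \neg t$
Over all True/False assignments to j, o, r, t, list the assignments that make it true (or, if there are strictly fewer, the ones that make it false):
is false only for:
  j=False, o=False, r=False, t=True;
  j=False, o=False, r=True, t=True;
  j=False, o=True, r=False, t=True;
  j=False, o=True, r=True, t=True;
  j=True, o=False, r=False, t=True;
  j=True, o=True, r=False, t=True;
  j=True, o=True, r=True, t=True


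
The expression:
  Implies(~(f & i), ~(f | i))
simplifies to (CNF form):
(f | ~i) & (i | ~f)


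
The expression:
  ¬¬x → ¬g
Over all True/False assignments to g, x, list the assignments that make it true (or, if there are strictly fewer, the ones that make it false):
is false only for:
  g=True, x=True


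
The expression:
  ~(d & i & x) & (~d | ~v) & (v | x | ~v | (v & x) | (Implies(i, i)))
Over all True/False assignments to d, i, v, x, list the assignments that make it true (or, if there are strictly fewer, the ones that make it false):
is false only for:
  d=True, i=False, v=True, x=False;
  d=True, i=False, v=True, x=True;
  d=True, i=True, v=False, x=True;
  d=True, i=True, v=True, x=False;
  d=True, i=True, v=True, x=True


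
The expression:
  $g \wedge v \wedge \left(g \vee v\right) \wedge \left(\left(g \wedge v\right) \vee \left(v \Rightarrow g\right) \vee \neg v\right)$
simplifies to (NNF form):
$g \wedge v$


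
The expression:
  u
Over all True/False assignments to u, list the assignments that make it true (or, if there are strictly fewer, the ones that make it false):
is true only for:
  u=True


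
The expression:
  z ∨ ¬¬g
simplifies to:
g ∨ z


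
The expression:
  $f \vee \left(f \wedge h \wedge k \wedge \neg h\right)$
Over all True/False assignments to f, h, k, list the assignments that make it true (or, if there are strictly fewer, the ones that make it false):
is true only for:
  f=True, h=False, k=False;
  f=True, h=False, k=True;
  f=True, h=True, k=False;
  f=True, h=True, k=True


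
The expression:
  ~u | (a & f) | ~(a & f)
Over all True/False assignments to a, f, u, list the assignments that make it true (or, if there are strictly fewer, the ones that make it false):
is always true.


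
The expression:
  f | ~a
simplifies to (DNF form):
f | ~a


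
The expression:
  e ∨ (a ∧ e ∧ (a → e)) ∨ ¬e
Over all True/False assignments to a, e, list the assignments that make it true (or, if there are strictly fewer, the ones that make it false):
is always true.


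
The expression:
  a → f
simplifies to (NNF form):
f ∨ ¬a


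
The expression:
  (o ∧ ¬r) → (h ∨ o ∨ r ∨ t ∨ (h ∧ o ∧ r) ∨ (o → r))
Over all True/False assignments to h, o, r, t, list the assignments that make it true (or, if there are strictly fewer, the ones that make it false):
is always true.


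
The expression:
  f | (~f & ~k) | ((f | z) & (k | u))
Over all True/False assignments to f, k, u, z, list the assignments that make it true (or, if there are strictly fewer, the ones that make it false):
is false only for:
  f=False, k=True, u=False, z=False;
  f=False, k=True, u=True, z=False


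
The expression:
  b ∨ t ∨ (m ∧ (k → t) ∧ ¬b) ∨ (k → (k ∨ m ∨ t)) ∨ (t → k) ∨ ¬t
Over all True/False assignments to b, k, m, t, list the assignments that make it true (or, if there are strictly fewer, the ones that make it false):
is always true.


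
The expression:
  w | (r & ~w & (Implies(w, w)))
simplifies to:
r | w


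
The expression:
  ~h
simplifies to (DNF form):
~h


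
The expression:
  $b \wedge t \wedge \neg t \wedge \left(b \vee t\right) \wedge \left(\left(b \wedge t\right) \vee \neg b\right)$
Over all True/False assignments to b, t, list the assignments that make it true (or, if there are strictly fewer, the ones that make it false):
is never true.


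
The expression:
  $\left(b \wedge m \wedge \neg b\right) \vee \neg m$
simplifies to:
$\neg m$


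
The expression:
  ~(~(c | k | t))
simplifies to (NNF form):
c | k | t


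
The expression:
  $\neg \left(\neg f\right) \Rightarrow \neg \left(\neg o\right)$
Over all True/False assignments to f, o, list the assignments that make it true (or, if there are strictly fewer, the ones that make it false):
is false only for:
  f=True, o=False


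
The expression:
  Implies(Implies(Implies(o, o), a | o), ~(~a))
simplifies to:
a | ~o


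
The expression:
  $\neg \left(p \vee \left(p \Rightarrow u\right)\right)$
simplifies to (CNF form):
$\text{False}$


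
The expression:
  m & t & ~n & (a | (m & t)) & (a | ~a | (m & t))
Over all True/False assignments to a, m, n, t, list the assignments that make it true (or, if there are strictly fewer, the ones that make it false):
is true only for:
  a=False, m=True, n=False, t=True;
  a=True, m=True, n=False, t=True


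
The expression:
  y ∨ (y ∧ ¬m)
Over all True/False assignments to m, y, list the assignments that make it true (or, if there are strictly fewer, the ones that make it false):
is true only for:
  m=False, y=True;
  m=True, y=True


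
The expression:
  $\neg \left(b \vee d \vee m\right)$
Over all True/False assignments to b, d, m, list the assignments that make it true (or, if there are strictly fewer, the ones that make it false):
is true only for:
  b=False, d=False, m=False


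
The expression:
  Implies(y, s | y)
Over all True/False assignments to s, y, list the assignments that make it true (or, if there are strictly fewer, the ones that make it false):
is always true.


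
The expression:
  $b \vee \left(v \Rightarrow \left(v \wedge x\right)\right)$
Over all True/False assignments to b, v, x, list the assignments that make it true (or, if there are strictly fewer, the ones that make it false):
is false only for:
  b=False, v=True, x=False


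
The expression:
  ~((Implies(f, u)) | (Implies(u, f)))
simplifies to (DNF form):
False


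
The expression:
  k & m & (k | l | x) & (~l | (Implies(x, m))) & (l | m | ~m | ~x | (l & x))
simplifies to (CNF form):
k & m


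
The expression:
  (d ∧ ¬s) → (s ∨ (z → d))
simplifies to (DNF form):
True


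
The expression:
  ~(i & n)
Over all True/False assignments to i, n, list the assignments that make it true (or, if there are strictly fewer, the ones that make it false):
is false only for:
  i=True, n=True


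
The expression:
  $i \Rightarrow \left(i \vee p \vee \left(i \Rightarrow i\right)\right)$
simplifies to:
$\text{True}$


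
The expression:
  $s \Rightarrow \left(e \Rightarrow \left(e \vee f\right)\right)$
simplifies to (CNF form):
$\text{True}$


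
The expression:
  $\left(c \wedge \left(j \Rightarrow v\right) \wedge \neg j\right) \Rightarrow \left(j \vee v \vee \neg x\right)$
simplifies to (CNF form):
$j \vee v \vee \neg c \vee \neg x$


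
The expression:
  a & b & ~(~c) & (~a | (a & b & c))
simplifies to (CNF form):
a & b & c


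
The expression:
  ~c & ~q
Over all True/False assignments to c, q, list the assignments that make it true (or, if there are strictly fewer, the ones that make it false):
is true only for:
  c=False, q=False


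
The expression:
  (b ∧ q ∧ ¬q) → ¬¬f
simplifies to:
True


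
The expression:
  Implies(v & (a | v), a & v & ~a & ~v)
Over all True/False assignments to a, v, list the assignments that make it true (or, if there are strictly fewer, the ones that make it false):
is true only for:
  a=False, v=False;
  a=True, v=False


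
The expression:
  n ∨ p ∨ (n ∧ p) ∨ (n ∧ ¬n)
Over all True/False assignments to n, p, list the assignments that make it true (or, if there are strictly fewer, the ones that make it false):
is false only for:
  n=False, p=False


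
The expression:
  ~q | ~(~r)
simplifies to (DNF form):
r | ~q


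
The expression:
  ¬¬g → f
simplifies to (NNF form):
f ∨ ¬g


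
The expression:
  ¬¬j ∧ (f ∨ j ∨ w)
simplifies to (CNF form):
j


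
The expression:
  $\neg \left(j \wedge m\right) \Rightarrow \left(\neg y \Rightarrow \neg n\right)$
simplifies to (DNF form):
$y \vee \left(j \wedge m\right) \vee \neg n$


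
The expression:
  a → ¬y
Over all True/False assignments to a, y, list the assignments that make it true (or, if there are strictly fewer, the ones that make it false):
is false only for:
  a=True, y=True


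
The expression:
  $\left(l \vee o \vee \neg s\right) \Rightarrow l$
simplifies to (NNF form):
$l \vee \left(s \wedge \neg o\right)$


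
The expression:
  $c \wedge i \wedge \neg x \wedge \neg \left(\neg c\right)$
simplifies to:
$c \wedge i \wedge \neg x$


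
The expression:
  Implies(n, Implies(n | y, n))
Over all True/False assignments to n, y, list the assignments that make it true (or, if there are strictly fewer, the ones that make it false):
is always true.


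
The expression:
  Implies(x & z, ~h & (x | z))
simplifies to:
~h | ~x | ~z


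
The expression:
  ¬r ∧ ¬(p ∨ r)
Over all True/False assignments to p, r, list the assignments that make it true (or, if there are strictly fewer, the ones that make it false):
is true only for:
  p=False, r=False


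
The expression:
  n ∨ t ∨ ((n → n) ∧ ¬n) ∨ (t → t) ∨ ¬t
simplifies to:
True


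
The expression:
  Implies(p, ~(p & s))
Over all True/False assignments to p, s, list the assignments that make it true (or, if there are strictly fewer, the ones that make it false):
is false only for:
  p=True, s=True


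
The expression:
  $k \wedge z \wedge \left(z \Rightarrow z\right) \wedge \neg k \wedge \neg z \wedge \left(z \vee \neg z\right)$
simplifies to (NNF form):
$\text{False}$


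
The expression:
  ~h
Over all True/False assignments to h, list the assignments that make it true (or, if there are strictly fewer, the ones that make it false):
is true only for:
  h=False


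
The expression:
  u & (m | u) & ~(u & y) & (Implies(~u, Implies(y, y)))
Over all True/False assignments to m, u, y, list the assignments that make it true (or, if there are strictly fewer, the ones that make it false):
is true only for:
  m=False, u=True, y=False;
  m=True, u=True, y=False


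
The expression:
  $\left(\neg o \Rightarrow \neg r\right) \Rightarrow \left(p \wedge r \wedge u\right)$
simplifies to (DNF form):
$\left(r \wedge \neg o\right) \vee \left(p \wedge r \wedge u\right)$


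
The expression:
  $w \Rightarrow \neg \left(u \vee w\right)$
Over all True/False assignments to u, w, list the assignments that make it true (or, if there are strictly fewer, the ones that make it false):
is true only for:
  u=False, w=False;
  u=True, w=False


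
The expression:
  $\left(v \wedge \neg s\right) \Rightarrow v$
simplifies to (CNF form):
$\text{True}$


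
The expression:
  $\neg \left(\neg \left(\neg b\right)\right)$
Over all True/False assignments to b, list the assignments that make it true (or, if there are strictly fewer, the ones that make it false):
is true only for:
  b=False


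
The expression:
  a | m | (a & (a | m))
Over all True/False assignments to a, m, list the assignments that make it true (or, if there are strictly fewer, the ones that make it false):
is false only for:
  a=False, m=False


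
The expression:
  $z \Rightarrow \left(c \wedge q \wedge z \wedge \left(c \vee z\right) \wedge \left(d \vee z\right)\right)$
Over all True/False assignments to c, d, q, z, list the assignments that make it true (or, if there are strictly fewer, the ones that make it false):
is false only for:
  c=False, d=False, q=False, z=True;
  c=False, d=False, q=True, z=True;
  c=False, d=True, q=False, z=True;
  c=False, d=True, q=True, z=True;
  c=True, d=False, q=False, z=True;
  c=True, d=True, q=False, z=True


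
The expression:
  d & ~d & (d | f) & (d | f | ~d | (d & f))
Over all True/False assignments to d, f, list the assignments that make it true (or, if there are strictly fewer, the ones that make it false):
is never true.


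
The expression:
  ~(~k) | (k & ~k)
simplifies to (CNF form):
k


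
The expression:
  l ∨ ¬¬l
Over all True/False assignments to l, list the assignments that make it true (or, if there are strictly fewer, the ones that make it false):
is true only for:
  l=True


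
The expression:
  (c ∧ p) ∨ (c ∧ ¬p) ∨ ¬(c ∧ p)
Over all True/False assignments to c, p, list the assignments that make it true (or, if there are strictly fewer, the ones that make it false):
is always true.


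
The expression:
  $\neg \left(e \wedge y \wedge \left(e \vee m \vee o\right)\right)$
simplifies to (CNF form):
$\neg e \vee \neg y$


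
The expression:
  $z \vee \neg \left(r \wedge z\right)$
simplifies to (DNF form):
$\text{True}$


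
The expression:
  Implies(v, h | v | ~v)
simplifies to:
True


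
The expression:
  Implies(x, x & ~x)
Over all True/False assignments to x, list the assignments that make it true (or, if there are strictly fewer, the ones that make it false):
is true only for:
  x=False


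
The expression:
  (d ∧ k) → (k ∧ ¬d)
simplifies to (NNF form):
¬d ∨ ¬k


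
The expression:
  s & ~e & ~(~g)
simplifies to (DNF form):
g & s & ~e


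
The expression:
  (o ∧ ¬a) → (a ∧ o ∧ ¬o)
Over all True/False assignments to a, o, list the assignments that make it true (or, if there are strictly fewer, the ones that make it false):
is false only for:
  a=False, o=True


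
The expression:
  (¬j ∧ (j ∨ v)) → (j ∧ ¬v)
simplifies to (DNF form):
j ∨ ¬v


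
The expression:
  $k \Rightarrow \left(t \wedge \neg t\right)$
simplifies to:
$\neg k$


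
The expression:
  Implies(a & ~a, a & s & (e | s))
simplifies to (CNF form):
True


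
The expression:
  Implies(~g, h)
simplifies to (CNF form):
g | h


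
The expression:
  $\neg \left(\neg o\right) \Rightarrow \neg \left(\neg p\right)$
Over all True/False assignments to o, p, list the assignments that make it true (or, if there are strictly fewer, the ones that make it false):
is false only for:
  o=True, p=False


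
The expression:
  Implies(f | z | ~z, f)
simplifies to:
f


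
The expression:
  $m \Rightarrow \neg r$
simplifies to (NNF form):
$\neg m \vee \neg r$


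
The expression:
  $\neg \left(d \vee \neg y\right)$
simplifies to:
$y \wedge \neg d$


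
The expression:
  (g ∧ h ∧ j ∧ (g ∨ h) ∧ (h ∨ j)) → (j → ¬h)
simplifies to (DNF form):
¬g ∨ ¬h ∨ ¬j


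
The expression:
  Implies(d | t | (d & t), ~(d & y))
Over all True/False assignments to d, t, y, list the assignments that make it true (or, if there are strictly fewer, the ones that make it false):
is false only for:
  d=True, t=False, y=True;
  d=True, t=True, y=True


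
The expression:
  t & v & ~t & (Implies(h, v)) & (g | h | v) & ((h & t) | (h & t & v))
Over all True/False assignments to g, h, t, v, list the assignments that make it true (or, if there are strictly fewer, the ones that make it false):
is never true.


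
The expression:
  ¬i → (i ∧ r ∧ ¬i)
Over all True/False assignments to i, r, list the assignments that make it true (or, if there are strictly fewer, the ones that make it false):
is true only for:
  i=True, r=False;
  i=True, r=True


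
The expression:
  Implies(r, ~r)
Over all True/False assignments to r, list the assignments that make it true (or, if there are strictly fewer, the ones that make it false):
is true only for:
  r=False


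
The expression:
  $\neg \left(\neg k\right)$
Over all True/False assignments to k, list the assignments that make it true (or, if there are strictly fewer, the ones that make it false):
is true only for:
  k=True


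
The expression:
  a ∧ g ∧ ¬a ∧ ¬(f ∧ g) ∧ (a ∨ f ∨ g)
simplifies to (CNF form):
False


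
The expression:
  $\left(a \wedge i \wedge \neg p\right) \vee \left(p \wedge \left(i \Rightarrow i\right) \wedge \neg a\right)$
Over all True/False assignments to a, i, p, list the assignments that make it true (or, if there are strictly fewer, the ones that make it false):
is true only for:
  a=False, i=False, p=True;
  a=False, i=True, p=True;
  a=True, i=True, p=False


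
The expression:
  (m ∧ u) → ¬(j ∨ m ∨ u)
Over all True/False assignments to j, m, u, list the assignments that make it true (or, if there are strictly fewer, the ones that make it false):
is false only for:
  j=False, m=True, u=True;
  j=True, m=True, u=True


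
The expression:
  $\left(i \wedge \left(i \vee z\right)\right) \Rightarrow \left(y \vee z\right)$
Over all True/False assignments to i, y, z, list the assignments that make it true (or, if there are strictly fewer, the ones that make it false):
is false only for:
  i=True, y=False, z=False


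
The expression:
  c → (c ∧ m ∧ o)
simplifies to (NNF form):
(m ∧ o) ∨ ¬c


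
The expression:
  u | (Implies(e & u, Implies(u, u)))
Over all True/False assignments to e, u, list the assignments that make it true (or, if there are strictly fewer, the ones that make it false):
is always true.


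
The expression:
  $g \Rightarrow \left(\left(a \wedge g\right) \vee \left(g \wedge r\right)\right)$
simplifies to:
$a \vee r \vee \neg g$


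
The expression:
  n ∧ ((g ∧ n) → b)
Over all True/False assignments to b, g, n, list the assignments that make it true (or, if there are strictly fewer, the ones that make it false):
is true only for:
  b=False, g=False, n=True;
  b=True, g=False, n=True;
  b=True, g=True, n=True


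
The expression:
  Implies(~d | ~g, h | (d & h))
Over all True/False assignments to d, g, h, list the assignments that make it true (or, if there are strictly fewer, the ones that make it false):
is false only for:
  d=False, g=False, h=False;
  d=False, g=True, h=False;
  d=True, g=False, h=False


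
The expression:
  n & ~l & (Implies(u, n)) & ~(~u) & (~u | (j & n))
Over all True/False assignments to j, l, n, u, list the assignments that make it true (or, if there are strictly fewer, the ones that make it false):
is true only for:
  j=True, l=False, n=True, u=True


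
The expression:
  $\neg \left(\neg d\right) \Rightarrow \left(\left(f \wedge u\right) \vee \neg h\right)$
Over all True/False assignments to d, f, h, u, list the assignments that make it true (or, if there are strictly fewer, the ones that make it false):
is false only for:
  d=True, f=False, h=True, u=False;
  d=True, f=False, h=True, u=True;
  d=True, f=True, h=True, u=False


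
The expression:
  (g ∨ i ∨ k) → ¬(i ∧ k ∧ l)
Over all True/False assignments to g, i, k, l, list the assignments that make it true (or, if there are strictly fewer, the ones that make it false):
is false only for:
  g=False, i=True, k=True, l=True;
  g=True, i=True, k=True, l=True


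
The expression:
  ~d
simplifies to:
~d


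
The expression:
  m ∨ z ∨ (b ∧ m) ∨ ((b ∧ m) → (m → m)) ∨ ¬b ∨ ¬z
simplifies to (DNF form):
True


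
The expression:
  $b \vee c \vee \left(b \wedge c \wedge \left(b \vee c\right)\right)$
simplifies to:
$b \vee c$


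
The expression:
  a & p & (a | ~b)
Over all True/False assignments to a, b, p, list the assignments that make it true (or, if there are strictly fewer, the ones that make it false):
is true only for:
  a=True, b=False, p=True;
  a=True, b=True, p=True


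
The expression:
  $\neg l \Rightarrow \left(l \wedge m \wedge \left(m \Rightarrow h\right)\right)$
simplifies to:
$l$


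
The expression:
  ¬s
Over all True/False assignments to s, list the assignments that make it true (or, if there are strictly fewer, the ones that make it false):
is true only for:
  s=False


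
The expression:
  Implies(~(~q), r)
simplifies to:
r | ~q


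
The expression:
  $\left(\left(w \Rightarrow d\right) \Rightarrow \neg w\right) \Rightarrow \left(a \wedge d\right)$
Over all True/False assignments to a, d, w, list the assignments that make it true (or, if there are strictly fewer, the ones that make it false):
is true only for:
  a=False, d=True, w=True;
  a=True, d=True, w=False;
  a=True, d=True, w=True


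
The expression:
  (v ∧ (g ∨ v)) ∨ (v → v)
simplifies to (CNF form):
True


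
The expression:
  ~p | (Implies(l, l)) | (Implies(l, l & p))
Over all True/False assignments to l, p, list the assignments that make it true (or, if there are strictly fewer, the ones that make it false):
is always true.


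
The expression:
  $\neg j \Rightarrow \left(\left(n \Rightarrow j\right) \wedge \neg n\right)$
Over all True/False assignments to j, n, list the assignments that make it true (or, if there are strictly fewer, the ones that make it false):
is false only for:
  j=False, n=True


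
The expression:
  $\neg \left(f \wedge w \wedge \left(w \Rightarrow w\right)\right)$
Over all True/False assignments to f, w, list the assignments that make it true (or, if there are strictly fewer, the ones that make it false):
is false only for:
  f=True, w=True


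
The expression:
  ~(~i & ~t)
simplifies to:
i | t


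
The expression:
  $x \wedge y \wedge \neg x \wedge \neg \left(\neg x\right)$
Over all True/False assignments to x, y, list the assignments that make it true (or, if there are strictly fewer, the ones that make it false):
is never true.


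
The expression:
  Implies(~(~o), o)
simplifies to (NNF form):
True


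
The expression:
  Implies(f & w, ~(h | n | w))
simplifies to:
~f | ~w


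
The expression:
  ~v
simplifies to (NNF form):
~v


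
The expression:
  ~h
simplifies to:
~h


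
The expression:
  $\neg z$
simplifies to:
$\neg z$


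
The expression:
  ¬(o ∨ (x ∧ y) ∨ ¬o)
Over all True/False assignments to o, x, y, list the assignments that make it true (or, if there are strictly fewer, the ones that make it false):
is never true.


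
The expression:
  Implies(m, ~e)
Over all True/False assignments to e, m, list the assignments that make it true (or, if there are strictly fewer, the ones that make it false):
is false only for:
  e=True, m=True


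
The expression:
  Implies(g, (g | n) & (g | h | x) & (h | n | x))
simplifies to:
h | n | x | ~g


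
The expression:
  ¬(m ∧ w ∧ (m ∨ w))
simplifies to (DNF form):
¬m ∨ ¬w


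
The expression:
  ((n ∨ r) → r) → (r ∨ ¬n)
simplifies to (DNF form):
True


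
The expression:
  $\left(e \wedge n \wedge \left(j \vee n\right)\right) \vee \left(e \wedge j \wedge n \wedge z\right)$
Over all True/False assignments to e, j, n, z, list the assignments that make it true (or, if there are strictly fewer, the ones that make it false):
is true only for:
  e=True, j=False, n=True, z=False;
  e=True, j=False, n=True, z=True;
  e=True, j=True, n=True, z=False;
  e=True, j=True, n=True, z=True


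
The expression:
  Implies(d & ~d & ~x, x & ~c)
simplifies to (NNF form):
True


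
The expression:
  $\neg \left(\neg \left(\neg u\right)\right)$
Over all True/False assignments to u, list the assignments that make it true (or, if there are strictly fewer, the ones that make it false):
is true only for:
  u=False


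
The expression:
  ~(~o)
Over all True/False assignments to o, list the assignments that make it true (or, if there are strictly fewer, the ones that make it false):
is true only for:
  o=True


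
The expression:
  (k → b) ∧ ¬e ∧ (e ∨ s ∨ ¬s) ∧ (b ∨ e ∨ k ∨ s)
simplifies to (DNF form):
(b ∧ ¬e) ∨ (s ∧ ¬e ∧ ¬k)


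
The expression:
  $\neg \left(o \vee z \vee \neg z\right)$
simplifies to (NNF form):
$\text{False}$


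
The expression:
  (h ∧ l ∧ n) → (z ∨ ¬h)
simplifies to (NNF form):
z ∨ ¬h ∨ ¬l ∨ ¬n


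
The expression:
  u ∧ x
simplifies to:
u ∧ x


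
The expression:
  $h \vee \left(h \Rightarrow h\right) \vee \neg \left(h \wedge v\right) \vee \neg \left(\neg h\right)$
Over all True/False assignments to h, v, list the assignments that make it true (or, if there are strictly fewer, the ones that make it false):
is always true.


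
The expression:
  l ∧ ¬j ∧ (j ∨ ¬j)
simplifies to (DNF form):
l ∧ ¬j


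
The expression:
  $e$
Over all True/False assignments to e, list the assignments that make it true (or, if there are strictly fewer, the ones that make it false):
is true only for:
  e=True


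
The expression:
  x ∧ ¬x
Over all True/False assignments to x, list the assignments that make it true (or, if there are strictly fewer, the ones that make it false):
is never true.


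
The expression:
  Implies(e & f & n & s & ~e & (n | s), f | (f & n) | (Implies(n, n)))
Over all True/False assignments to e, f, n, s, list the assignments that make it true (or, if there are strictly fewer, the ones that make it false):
is always true.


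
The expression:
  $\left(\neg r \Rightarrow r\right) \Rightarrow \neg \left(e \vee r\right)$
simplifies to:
$\neg r$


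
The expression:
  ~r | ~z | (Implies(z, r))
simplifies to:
True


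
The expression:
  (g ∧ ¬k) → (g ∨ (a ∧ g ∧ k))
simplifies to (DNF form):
True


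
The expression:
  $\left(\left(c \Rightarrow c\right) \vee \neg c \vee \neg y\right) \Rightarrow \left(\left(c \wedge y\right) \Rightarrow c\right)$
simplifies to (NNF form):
$\text{True}$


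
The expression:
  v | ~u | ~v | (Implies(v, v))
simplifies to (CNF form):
True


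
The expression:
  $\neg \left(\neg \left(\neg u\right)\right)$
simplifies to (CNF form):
$\neg u$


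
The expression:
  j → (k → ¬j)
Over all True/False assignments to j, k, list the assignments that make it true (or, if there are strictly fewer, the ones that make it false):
is false only for:
  j=True, k=True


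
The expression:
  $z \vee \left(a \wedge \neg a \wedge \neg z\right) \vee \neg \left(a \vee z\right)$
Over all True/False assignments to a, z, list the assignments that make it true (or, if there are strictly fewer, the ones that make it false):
is false only for:
  a=True, z=False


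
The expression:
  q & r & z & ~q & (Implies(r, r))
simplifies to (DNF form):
False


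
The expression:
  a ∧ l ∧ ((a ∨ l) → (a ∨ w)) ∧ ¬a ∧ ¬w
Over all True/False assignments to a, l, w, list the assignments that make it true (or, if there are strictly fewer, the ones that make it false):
is never true.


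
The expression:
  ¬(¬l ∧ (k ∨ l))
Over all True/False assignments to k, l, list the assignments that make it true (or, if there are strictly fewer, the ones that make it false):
is false only for:
  k=True, l=False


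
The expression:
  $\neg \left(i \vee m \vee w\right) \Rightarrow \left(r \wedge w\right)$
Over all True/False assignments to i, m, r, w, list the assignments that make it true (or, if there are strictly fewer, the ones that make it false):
is false only for:
  i=False, m=False, r=False, w=False;
  i=False, m=False, r=True, w=False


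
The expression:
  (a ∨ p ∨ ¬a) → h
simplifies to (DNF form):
h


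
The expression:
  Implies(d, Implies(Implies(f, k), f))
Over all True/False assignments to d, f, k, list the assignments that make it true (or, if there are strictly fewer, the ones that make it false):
is false only for:
  d=True, f=False, k=False;
  d=True, f=False, k=True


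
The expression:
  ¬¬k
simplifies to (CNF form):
k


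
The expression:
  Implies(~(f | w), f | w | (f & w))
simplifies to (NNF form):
f | w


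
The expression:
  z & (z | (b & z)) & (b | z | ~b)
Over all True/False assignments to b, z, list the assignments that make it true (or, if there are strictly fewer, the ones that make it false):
is true only for:
  b=False, z=True;
  b=True, z=True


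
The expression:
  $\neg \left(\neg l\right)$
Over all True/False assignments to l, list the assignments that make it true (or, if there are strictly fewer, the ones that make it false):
is true only for:
  l=True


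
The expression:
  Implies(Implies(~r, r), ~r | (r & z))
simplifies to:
z | ~r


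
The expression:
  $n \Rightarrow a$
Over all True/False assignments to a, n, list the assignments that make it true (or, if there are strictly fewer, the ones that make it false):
is false only for:
  a=False, n=True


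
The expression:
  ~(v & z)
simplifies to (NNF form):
~v | ~z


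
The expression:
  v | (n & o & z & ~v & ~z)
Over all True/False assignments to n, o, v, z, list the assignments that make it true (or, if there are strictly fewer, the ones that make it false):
is true only for:
  n=False, o=False, v=True, z=False;
  n=False, o=False, v=True, z=True;
  n=False, o=True, v=True, z=False;
  n=False, o=True, v=True, z=True;
  n=True, o=False, v=True, z=False;
  n=True, o=False, v=True, z=True;
  n=True, o=True, v=True, z=False;
  n=True, o=True, v=True, z=True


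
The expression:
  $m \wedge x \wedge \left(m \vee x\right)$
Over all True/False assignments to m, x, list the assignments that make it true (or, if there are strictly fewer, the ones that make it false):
is true only for:
  m=True, x=True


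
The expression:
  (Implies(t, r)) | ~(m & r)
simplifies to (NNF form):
True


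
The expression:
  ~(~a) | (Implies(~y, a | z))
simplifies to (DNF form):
a | y | z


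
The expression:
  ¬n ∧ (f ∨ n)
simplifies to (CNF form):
f ∧ ¬n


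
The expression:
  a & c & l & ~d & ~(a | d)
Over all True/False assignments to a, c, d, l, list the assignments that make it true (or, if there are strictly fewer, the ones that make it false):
is never true.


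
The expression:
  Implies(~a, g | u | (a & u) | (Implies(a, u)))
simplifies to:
True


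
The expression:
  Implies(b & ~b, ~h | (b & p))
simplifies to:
True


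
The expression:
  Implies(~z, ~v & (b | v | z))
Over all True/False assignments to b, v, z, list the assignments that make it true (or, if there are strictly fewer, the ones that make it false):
is false only for:
  b=False, v=False, z=False;
  b=False, v=True, z=False;
  b=True, v=True, z=False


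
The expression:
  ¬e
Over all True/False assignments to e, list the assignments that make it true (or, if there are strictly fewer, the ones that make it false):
is true only for:
  e=False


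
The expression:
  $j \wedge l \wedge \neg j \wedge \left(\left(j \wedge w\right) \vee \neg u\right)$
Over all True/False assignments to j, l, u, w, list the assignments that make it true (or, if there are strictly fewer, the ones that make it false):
is never true.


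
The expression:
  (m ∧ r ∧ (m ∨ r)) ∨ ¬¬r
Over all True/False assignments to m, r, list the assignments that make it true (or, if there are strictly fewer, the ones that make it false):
is true only for:
  m=False, r=True;
  m=True, r=True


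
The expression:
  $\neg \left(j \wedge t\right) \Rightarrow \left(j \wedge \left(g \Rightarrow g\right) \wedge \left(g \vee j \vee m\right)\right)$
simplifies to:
$j$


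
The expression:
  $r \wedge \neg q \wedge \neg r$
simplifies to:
$\text{False}$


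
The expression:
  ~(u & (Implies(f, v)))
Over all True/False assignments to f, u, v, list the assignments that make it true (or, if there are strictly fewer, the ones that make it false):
is false only for:
  f=False, u=True, v=False;
  f=False, u=True, v=True;
  f=True, u=True, v=True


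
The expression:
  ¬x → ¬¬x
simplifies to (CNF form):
x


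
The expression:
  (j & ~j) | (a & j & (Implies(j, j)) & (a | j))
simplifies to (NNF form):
a & j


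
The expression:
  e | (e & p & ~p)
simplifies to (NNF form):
e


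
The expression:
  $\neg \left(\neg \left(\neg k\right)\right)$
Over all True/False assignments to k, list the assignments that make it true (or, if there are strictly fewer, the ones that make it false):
is true only for:
  k=False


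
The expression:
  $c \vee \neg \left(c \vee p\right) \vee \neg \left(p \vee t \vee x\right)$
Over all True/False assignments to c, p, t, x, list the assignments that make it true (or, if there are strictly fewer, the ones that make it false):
is false only for:
  c=False, p=True, t=False, x=False;
  c=False, p=True, t=False, x=True;
  c=False, p=True, t=True, x=False;
  c=False, p=True, t=True, x=True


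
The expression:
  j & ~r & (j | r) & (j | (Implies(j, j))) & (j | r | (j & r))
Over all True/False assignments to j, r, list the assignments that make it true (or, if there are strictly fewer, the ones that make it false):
is true only for:
  j=True, r=False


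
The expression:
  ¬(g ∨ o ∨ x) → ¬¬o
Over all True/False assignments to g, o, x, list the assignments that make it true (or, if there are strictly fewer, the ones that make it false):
is false only for:
  g=False, o=False, x=False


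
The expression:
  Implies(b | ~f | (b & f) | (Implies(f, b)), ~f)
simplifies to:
~b | ~f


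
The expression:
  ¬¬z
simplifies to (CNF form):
z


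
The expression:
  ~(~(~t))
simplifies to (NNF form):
~t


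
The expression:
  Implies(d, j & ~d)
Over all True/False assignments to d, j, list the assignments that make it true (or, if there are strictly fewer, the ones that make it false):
is true only for:
  d=False, j=False;
  d=False, j=True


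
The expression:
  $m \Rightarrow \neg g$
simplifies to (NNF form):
$\neg g \vee \neg m$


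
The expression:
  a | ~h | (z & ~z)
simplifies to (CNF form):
a | ~h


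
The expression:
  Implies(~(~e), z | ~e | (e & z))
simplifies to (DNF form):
z | ~e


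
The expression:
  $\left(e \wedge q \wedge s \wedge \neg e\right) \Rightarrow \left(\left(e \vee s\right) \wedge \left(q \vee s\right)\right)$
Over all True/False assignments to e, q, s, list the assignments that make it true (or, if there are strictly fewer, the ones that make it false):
is always true.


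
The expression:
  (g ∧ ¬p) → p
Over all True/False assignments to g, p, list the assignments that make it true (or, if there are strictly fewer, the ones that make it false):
is false only for:
  g=True, p=False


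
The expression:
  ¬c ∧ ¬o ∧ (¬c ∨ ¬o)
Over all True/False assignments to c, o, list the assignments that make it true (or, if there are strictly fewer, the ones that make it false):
is true only for:
  c=False, o=False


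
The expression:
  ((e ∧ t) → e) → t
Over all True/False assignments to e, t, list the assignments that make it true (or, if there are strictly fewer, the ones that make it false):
is true only for:
  e=False, t=True;
  e=True, t=True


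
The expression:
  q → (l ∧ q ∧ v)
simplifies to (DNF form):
(l ∧ v) ∨ ¬q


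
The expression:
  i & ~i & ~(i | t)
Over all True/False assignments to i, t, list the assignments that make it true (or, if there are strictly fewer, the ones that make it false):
is never true.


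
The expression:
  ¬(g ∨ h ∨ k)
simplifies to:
¬g ∧ ¬h ∧ ¬k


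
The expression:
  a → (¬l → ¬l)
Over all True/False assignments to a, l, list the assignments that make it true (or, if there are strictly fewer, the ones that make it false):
is always true.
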